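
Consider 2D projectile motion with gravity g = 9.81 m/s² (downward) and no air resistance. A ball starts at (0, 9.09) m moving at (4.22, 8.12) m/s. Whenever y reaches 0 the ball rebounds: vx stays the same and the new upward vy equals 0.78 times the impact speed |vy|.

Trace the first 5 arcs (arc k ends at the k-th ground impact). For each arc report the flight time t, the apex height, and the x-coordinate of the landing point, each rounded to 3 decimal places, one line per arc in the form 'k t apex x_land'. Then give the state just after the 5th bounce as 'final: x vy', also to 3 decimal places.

Arc 1: start y=9.090, vy=8.120 → t=2.421, apex=12.451, x_land=10.216, impact vy=-15.629
  bounce: vy ← 0.78·15.629 = 12.191
Arc 2: start y=0.000, vy=12.191 → t=2.485, apex=7.575, x_land=20.705, impact vy=-12.191
  bounce: vy ← 0.78·12.191 = 9.509
Arc 3: start y=0.000, vy=9.509 → t=1.939, apex=4.609, x_land=28.886, impact vy=-9.509
  bounce: vy ← 0.78·9.509 = 7.417
Arc 4: start y=0.000, vy=7.417 → t=1.512, apex=2.804, x_land=35.267, impact vy=-7.417
  bounce: vy ← 0.78·7.417 = 5.785
Arc 5: start y=0.000, vy=5.785 → t=1.179, apex=1.706, x_land=40.244, impact vy=-5.785
  bounce: vy ← 0.78·5.785 = 4.512

1 2.421 12.451 10.216
2 2.485 7.575 20.705
3 1.939 4.609 28.886
4 1.512 2.804 35.267
5 1.179 1.706 40.244
final: 40.244 4.512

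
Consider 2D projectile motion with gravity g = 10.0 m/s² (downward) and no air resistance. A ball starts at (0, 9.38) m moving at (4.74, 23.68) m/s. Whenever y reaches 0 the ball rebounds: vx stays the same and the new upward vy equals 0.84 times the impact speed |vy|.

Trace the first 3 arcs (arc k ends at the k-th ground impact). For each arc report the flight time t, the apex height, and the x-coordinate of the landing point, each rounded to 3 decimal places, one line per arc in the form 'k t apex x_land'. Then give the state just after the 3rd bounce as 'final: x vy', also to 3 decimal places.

1 5.104 37.417 24.191
2 4.596 26.402 45.975
3 3.860 18.629 64.274
final: 64.274 16.214

Arc 1: start y=9.380, vy=23.680 → t=5.104, apex=37.417, x_land=24.191, impact vy=-27.356
  bounce: vy ← 0.84·27.356 = 22.979
Arc 2: start y=0.000, vy=22.979 → t=4.596, apex=26.402, x_land=45.975, impact vy=-22.979
  bounce: vy ← 0.84·22.979 = 19.302
Arc 3: start y=0.000, vy=19.302 → t=3.860, apex=18.629, x_land=64.274, impact vy=-19.302
  bounce: vy ← 0.84·19.302 = 16.214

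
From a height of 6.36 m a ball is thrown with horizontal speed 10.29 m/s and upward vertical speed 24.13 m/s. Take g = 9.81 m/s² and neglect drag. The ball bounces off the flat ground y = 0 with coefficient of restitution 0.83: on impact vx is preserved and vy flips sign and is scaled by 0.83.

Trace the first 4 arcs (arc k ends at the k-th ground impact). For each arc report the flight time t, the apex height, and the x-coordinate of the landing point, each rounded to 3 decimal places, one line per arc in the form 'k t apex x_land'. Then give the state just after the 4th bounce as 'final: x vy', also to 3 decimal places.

Arc 1: start y=6.360, vy=24.130 → t=5.170, apex=36.037, x_land=53.202, impact vy=-26.590
  bounce: vy ← 0.83·26.590 = 22.070
Arc 2: start y=0.000, vy=22.070 → t=4.499, apex=24.826, x_land=99.501, impact vy=-22.070
  bounce: vy ← 0.83·22.070 = 18.318
Arc 3: start y=0.000, vy=18.318 → t=3.735, apex=17.102, x_land=137.930, impact vy=-18.318
  bounce: vy ← 0.83·18.318 = 15.204
Arc 4: start y=0.000, vy=15.204 → t=3.100, apex=11.782, x_land=169.826, impact vy=-15.204
  bounce: vy ← 0.83·15.204 = 12.619

1 5.170 36.037 53.202
2 4.499 24.826 99.501
3 3.735 17.102 137.930
4 3.100 11.782 169.826
final: 169.826 12.619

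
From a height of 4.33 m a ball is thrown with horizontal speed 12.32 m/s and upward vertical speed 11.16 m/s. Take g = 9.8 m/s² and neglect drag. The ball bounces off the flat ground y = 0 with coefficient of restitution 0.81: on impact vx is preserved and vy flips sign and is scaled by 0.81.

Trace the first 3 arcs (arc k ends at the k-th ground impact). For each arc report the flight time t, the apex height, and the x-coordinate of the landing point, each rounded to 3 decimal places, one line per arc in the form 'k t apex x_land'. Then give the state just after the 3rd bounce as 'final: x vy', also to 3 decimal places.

Arc 1: start y=4.330, vy=11.160 → t=2.615, apex=10.684, x_land=32.222, impact vy=-14.471
  bounce: vy ← 0.81·14.471 = 11.722
Arc 2: start y=0.000, vy=11.722 → t=2.392, apex=7.010, x_land=61.693, impact vy=-11.722
  bounce: vy ← 0.81·11.722 = 9.495
Arc 3: start y=0.000, vy=9.495 → t=1.938, apex=4.599, x_land=85.565, impact vy=-9.495
  bounce: vy ← 0.81·9.495 = 7.691

1 2.615 10.684 32.222
2 2.392 7.010 61.693
3 1.938 4.599 85.565
final: 85.565 7.691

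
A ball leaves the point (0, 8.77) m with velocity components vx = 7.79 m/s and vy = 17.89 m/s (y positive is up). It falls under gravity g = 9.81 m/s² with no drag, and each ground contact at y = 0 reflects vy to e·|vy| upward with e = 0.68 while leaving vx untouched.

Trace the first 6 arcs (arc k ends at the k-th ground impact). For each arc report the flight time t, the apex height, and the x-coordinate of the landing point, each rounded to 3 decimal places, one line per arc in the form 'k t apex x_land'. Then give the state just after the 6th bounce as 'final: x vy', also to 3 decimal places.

Arc 1: start y=8.770, vy=17.890 → t=4.085, apex=25.083, x_land=31.822, impact vy=-22.184
  bounce: vy ← 0.68·22.184 = 15.085
Arc 2: start y=0.000, vy=15.085 → t=3.075, apex=11.598, x_land=55.780, impact vy=-15.085
  bounce: vy ← 0.68·15.085 = 10.258
Arc 3: start y=0.000, vy=10.258 → t=2.091, apex=5.363, x_land=72.071, impact vy=-10.258
  bounce: vy ← 0.68·10.258 = 6.975
Arc 4: start y=0.000, vy=6.975 → t=1.422, apex=2.480, x_land=83.149, impact vy=-6.975
  bounce: vy ← 0.68·6.975 = 4.743
Arc 5: start y=0.000, vy=4.743 → t=0.967, apex=1.147, x_land=90.682, impact vy=-4.743
  bounce: vy ← 0.68·4.743 = 3.225
Arc 6: start y=0.000, vy=3.225 → t=0.658, apex=0.530, x_land=95.804, impact vy=-3.225
  bounce: vy ← 0.68·3.225 = 2.193

1 4.085 25.083 31.822
2 3.075 11.598 55.780
3 2.091 5.363 72.071
4 1.422 2.480 83.149
5 0.967 1.147 90.682
6 0.658 0.530 95.804
final: 95.804 2.193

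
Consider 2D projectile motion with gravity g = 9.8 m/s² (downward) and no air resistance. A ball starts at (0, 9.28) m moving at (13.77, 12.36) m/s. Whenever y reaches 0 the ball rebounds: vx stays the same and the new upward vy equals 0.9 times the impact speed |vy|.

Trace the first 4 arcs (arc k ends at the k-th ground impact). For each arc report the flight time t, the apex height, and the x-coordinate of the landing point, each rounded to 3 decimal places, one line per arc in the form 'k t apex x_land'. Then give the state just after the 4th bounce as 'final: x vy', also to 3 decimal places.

1 3.128 17.074 43.072
2 3.360 13.830 89.340
3 3.024 11.202 130.981
4 2.722 9.074 168.458
final: 168.458 12.002

Arc 1: start y=9.280, vy=12.360 → t=3.128, apex=17.074, x_land=43.072, impact vy=-18.294
  bounce: vy ← 0.9·18.294 = 16.464
Arc 2: start y=0.000, vy=16.464 → t=3.360, apex=13.830, x_land=89.340, impact vy=-16.464
  bounce: vy ← 0.9·16.464 = 14.818
Arc 3: start y=0.000, vy=14.818 → t=3.024, apex=11.202, x_land=130.981, impact vy=-14.818
  bounce: vy ← 0.9·14.818 = 13.336
Arc 4: start y=0.000, vy=13.336 → t=2.722, apex=9.074, x_land=168.458, impact vy=-13.336
  bounce: vy ← 0.9·13.336 = 12.002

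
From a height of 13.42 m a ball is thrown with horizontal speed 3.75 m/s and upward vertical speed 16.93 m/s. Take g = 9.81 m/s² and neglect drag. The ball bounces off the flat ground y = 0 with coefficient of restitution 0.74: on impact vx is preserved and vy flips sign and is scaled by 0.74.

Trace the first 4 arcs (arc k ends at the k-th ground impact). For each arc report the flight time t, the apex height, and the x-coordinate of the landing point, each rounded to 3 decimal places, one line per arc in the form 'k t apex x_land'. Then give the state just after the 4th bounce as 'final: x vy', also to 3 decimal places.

1 4.116 28.029 15.436
2 3.538 15.349 28.703
3 2.618 8.405 38.521
4 1.937 4.603 45.786
final: 45.786 7.032

Arc 1: start y=13.420, vy=16.930 → t=4.116, apex=28.029, x_land=15.436, impact vy=-23.450
  bounce: vy ← 0.74·23.450 = 17.353
Arc 2: start y=0.000, vy=17.353 → t=3.538, apex=15.349, x_land=28.703, impact vy=-17.353
  bounce: vy ← 0.74·17.353 = 12.841
Arc 3: start y=0.000, vy=12.841 → t=2.618, apex=8.405, x_land=38.521, impact vy=-12.841
  bounce: vy ← 0.74·12.841 = 9.503
Arc 4: start y=0.000, vy=9.503 → t=1.937, apex=4.603, x_land=45.786, impact vy=-9.503
  bounce: vy ← 0.74·9.503 = 7.032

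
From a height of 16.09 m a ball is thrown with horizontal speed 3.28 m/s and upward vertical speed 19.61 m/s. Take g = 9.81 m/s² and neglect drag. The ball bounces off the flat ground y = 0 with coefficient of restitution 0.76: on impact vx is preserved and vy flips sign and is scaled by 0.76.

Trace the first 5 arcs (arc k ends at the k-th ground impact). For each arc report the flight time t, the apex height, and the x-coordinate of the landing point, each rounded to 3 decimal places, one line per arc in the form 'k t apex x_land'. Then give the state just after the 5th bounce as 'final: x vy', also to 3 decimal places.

1 4.696 35.690 15.404
2 4.100 20.615 28.853
3 3.116 11.907 39.074
4 2.368 6.877 46.841
5 1.800 3.972 52.745
final: 52.745 6.710

Arc 1: start y=16.090, vy=19.610 → t=4.696, apex=35.690, x_land=15.404, impact vy=-26.462
  bounce: vy ← 0.76·26.462 = 20.111
Arc 2: start y=0.000, vy=20.111 → t=4.100, apex=20.615, x_land=28.853, impact vy=-20.111
  bounce: vy ← 0.76·20.111 = 15.284
Arc 3: start y=0.000, vy=15.284 → t=3.116, apex=11.907, x_land=39.074, impact vy=-15.284
  bounce: vy ← 0.76·15.284 = 11.616
Arc 4: start y=0.000, vy=11.616 → t=2.368, apex=6.877, x_land=46.841, impact vy=-11.616
  bounce: vy ← 0.76·11.616 = 8.828
Arc 5: start y=0.000, vy=8.828 → t=1.800, apex=3.972, x_land=52.745, impact vy=-8.828
  bounce: vy ← 0.76·8.828 = 6.710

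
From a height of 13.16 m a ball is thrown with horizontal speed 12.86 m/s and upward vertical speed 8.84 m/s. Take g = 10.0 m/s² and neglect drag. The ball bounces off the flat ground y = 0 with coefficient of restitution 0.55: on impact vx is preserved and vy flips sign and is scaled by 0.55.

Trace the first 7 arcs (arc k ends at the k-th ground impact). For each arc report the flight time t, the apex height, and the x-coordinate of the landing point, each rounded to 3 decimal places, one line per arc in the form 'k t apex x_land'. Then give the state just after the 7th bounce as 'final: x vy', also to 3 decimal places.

1 2.732 17.067 35.128
2 2.032 5.163 61.263
3 1.118 1.562 75.638
4 0.615 0.472 83.544
5 0.338 0.143 87.892
6 0.186 0.043 90.284
7 0.102 0.013 91.599
final: 91.599 0.281

Arc 1: start y=13.160, vy=8.840 → t=2.732, apex=17.067, x_land=35.128, impact vy=-18.476
  bounce: vy ← 0.55·18.476 = 10.162
Arc 2: start y=0.000, vy=10.162 → t=2.032, apex=5.163, x_land=61.263, impact vy=-10.162
  bounce: vy ← 0.55·10.162 = 5.589
Arc 3: start y=0.000, vy=5.589 → t=1.118, apex=1.562, x_land=75.638, impact vy=-5.589
  bounce: vy ← 0.55·5.589 = 3.074
Arc 4: start y=0.000, vy=3.074 → t=0.615, apex=0.472, x_land=83.544, impact vy=-3.074
  bounce: vy ← 0.55·3.074 = 1.691
Arc 5: start y=0.000, vy=1.691 → t=0.338, apex=0.143, x_land=87.892, impact vy=-1.691
  bounce: vy ← 0.55·1.691 = 0.930
Arc 6: start y=0.000, vy=0.930 → t=0.186, apex=0.043, x_land=90.284, impact vy=-0.930
  bounce: vy ← 0.55·0.930 = 0.511
Arc 7: start y=0.000, vy=0.511 → t=0.102, apex=0.013, x_land=91.599, impact vy=-0.511
  bounce: vy ← 0.55·0.511 = 0.281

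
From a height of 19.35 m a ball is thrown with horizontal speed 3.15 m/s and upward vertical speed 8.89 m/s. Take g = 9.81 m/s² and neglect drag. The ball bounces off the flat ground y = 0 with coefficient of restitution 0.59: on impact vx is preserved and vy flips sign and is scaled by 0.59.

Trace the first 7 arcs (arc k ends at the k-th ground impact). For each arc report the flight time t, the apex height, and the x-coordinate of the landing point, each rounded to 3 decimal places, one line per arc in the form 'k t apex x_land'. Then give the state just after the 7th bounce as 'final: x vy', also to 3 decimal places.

Arc 1: start y=19.350, vy=8.890 → t=3.089, apex=23.378, x_land=9.732, impact vy=-21.417
  bounce: vy ← 0.59·21.417 = 12.636
Arc 2: start y=0.000, vy=12.636 → t=2.576, apex=8.138, x_land=17.846, impact vy=-12.636
  bounce: vy ← 0.59·12.636 = 7.455
Arc 3: start y=0.000, vy=7.455 → t=1.520, apex=2.833, x_land=22.634, impact vy=-7.455
  bounce: vy ← 0.59·7.455 = 4.399
Arc 4: start y=0.000, vy=4.399 → t=0.897, apex=0.986, x_land=25.459, impact vy=-4.399
  bounce: vy ← 0.59·4.399 = 2.595
Arc 5: start y=0.000, vy=2.595 → t=0.529, apex=0.343, x_land=27.125, impact vy=-2.595
  bounce: vy ← 0.59·2.595 = 1.531
Arc 6: start y=0.000, vy=1.531 → t=0.312, apex=0.119, x_land=28.109, impact vy=-1.531
  bounce: vy ← 0.59·1.531 = 0.903
Arc 7: start y=0.000, vy=0.903 → t=0.184, apex=0.042, x_land=28.689, impact vy=-0.903
  bounce: vy ← 0.59·0.903 = 0.533

1 3.089 23.378 9.732
2 2.576 8.138 17.846
3 1.520 2.833 22.634
4 0.897 0.986 25.459
5 0.529 0.343 27.125
6 0.312 0.119 28.109
7 0.184 0.042 28.689
final: 28.689 0.533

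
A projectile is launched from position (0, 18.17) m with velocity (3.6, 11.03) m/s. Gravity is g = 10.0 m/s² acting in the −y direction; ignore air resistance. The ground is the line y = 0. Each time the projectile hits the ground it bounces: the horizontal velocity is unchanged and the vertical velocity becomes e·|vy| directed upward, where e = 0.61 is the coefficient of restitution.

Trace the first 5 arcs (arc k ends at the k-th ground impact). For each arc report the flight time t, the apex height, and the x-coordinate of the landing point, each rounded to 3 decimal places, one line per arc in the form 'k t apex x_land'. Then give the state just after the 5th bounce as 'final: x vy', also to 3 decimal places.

Arc 1: start y=18.170, vy=11.030 → t=3.305, apex=24.253, x_land=11.899, impact vy=-22.024
  bounce: vy ← 0.61·22.024 = 13.435
Arc 2: start y=0.000, vy=13.435 → t=2.687, apex=9.025, x_land=21.572, impact vy=-13.435
  bounce: vy ← 0.61·13.435 = 8.195
Arc 3: start y=0.000, vy=8.195 → t=1.639, apex=3.358, x_land=27.473, impact vy=-8.195
  bounce: vy ← 0.61·8.195 = 4.999
Arc 4: start y=0.000, vy=4.999 → t=1.000, apex=1.250, x_land=31.072, impact vy=-4.999
  bounce: vy ← 0.61·4.999 = 3.049
Arc 5: start y=0.000, vy=3.049 → t=0.610, apex=0.465, x_land=33.268, impact vy=-3.049
  bounce: vy ← 0.61·3.049 = 1.860

1 3.305 24.253 11.899
2 2.687 9.025 21.572
3 1.639 3.358 27.473
4 1.000 1.250 31.072
5 0.610 0.465 33.268
final: 33.268 1.860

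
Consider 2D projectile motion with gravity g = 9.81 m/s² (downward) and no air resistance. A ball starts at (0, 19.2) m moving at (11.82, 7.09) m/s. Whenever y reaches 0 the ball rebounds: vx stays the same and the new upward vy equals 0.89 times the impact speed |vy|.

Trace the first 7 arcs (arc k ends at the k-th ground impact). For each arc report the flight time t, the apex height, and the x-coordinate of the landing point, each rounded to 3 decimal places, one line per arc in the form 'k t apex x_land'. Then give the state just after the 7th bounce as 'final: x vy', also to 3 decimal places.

Arc 1: start y=19.200, vy=7.090 → t=2.829, apex=21.762, x_land=33.440, impact vy=-20.663
  bounce: vy ← 0.89·20.663 = 18.390
Arc 2: start y=0.000, vy=18.390 → t=3.749, apex=17.238, x_land=77.757, impact vy=-18.390
  bounce: vy ← 0.89·18.390 = 16.367
Arc 3: start y=0.000, vy=16.367 → t=3.337, apex=13.654, x_land=117.198, impact vy=-16.367
  bounce: vy ← 0.89·16.367 = 14.567
Arc 4: start y=0.000, vy=14.567 → t=2.970, apex=10.815, x_land=152.302, impact vy=-14.567
  bounce: vy ← 0.89·14.567 = 12.965
Arc 5: start y=0.000, vy=12.965 → t=2.643, apex=8.567, x_land=183.544, impact vy=-12.965
  bounce: vy ← 0.89·12.965 = 11.539
Arc 6: start y=0.000, vy=11.539 → t=2.352, apex=6.786, x_land=211.349, impact vy=-11.539
  bounce: vy ← 0.89·11.539 = 10.269
Arc 7: start y=0.000, vy=10.269 → t=2.094, apex=5.375, x_land=236.096, impact vy=-10.269
  bounce: vy ← 0.89·10.269 = 9.140

1 2.829 21.762 33.440
2 3.749 17.238 77.757
3 3.337 13.654 117.198
4 2.970 10.815 152.302
5 2.643 8.567 183.544
6 2.352 6.786 211.349
7 2.094 5.375 236.096
final: 236.096 9.140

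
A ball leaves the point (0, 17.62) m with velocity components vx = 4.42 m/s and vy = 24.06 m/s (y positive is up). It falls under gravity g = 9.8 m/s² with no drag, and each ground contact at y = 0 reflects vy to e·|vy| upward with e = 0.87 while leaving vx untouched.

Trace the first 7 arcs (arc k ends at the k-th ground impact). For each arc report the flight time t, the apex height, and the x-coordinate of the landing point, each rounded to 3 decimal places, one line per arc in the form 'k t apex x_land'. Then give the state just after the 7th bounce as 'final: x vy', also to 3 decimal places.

Arc 1: start y=17.620, vy=24.060 → t=5.557, apex=47.155, x_land=24.563, impact vy=-30.401
  bounce: vy ← 0.87·30.401 = 26.449
Arc 2: start y=0.000, vy=26.449 → t=5.398, apex=35.692, x_land=48.421, impact vy=-26.449
  bounce: vy ← 0.87·26.449 = 23.011
Arc 3: start y=0.000, vy=23.011 → t=4.696, apex=27.015, x_land=69.178, impact vy=-23.011
  bounce: vy ← 0.87·23.011 = 20.019
Arc 4: start y=0.000, vy=20.019 → t=4.086, apex=20.448, x_land=87.236, impact vy=-20.019
  bounce: vy ← 0.87·20.019 = 17.417
Arc 5: start y=0.000, vy=17.417 → t=3.554, apex=15.477, x_land=102.947, impact vy=-17.417
  bounce: vy ← 0.87·17.417 = 15.153
Arc 6: start y=0.000, vy=15.153 → t=3.092, apex=11.714, x_land=116.615, impact vy=-15.153
  bounce: vy ← 0.87·15.153 = 13.183
Arc 7: start y=0.000, vy=13.183 → t=2.690, apex=8.867, x_land=128.506, impact vy=-13.183
  bounce: vy ← 0.87·13.183 = 11.469

1 5.557 47.155 24.563
2 5.398 35.692 48.421
3 4.696 27.015 69.178
4 4.086 20.448 87.236
5 3.554 15.477 102.947
6 3.092 11.714 116.615
7 2.690 8.867 128.506
final: 128.506 11.469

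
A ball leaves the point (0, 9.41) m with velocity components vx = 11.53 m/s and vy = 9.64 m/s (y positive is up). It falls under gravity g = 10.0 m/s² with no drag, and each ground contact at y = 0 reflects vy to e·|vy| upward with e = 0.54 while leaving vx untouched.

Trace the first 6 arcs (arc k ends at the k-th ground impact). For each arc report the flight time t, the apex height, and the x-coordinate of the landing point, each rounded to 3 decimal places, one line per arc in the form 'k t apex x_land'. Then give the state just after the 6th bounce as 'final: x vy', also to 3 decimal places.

Arc 1: start y=9.410, vy=9.640 → t=2.641, apex=14.056, x_land=30.447, impact vy=-16.767
  bounce: vy ← 0.54·16.767 = 9.054
Arc 2: start y=0.000, vy=9.054 → t=1.811, apex=4.099, x_land=51.326, impact vy=-9.054
  bounce: vy ← 0.54·9.054 = 4.889
Arc 3: start y=0.000, vy=4.889 → t=0.978, apex=1.195, x_land=62.601, impact vy=-4.889
  bounce: vy ← 0.54·4.889 = 2.640
Arc 4: start y=0.000, vy=2.640 → t=0.528, apex=0.349, x_land=68.689, impact vy=-2.640
  bounce: vy ← 0.54·2.640 = 1.426
Arc 5: start y=0.000, vy=1.426 → t=0.285, apex=0.102, x_land=71.977, impact vy=-1.426
  bounce: vy ← 0.54·1.426 = 0.770
Arc 6: start y=0.000, vy=0.770 → t=0.154, apex=0.030, x_land=73.752, impact vy=-0.770
  bounce: vy ← 0.54·0.770 = 0.416

1 2.641 14.056 30.447
2 1.811 4.099 51.326
3 0.978 1.195 62.601
4 0.528 0.349 68.689
5 0.285 0.102 71.977
6 0.154 0.030 73.752
final: 73.752 0.416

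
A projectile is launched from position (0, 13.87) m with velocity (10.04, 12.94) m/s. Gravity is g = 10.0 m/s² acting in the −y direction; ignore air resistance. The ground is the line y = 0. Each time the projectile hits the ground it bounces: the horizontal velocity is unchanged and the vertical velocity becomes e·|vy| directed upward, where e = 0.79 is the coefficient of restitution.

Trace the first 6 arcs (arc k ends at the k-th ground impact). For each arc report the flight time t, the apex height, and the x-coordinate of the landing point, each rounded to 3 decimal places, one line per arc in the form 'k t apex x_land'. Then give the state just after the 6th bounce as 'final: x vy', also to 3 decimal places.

1 3.403 22.242 34.167
2 3.332 13.881 67.625
3 2.633 8.663 94.057
4 2.080 5.407 114.937
5 1.643 3.374 131.433
6 1.298 2.106 144.465
final: 144.465 5.127

Arc 1: start y=13.870, vy=12.940 → t=3.403, apex=22.242, x_land=34.167, impact vy=-21.091
  bounce: vy ← 0.79·21.091 = 16.662
Arc 2: start y=0.000, vy=16.662 → t=3.332, apex=13.881, x_land=67.625, impact vy=-16.662
  bounce: vy ← 0.79·16.662 = 13.163
Arc 3: start y=0.000, vy=13.163 → t=2.633, apex=8.663, x_land=94.057, impact vy=-13.163
  bounce: vy ← 0.79·13.163 = 10.399
Arc 4: start y=0.000, vy=10.399 → t=2.080, apex=5.407, x_land=114.937, impact vy=-10.399
  bounce: vy ← 0.79·10.399 = 8.215
Arc 5: start y=0.000, vy=8.215 → t=1.643, apex=3.374, x_land=131.433, impact vy=-8.215
  bounce: vy ← 0.79·8.215 = 6.490
Arc 6: start y=0.000, vy=6.490 → t=1.298, apex=2.106, x_land=144.465, impact vy=-6.490
  bounce: vy ← 0.79·6.490 = 5.127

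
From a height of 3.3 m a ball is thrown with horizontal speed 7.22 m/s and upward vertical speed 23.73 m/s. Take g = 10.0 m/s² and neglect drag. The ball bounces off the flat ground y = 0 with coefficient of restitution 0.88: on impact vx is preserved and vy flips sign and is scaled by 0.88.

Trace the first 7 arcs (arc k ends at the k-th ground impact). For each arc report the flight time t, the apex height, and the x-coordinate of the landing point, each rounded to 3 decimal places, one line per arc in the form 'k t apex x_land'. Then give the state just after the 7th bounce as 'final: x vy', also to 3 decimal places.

1 4.881 31.456 35.242
2 4.414 24.359 67.115
3 3.885 18.864 95.162
4 3.419 14.608 119.844
5 3.008 11.313 141.564
6 2.647 8.760 160.678
7 2.330 6.784 177.498
final: 177.498 10.250

Arc 1: start y=3.300, vy=23.730 → t=4.881, apex=31.456, x_land=35.242, impact vy=-25.082
  bounce: vy ← 0.88·25.082 = 22.072
Arc 2: start y=0.000, vy=22.072 → t=4.414, apex=24.359, x_land=67.115, impact vy=-22.072
  bounce: vy ← 0.88·22.072 = 19.424
Arc 3: start y=0.000, vy=19.424 → t=3.885, apex=18.864, x_land=95.162, impact vy=-19.424
  bounce: vy ← 0.88·19.424 = 17.093
Arc 4: start y=0.000, vy=17.093 → t=3.419, apex=14.608, x_land=119.844, impact vy=-17.093
  bounce: vy ← 0.88·17.093 = 15.042
Arc 5: start y=0.000, vy=15.042 → t=3.008, apex=11.313, x_land=141.564, impact vy=-15.042
  bounce: vy ← 0.88·15.042 = 13.237
Arc 6: start y=0.000, vy=13.237 → t=2.647, apex=8.760, x_land=160.678, impact vy=-13.237
  bounce: vy ← 0.88·13.237 = 11.648
Arc 7: start y=0.000, vy=11.648 → t=2.330, apex=6.784, x_land=177.498, impact vy=-11.648
  bounce: vy ← 0.88·11.648 = 10.250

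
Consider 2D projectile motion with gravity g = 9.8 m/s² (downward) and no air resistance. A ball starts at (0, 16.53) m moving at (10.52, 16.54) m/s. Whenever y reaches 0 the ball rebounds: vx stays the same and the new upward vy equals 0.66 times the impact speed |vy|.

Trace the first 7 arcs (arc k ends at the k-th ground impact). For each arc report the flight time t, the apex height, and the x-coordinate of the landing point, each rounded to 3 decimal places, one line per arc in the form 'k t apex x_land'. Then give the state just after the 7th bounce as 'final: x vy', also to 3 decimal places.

1 4.182 30.488 43.996
2 3.293 13.280 78.634
3 2.173 5.785 101.495
4 1.434 2.520 116.584
5 0.947 1.098 126.542
6 0.625 0.478 133.115
7 0.412 0.208 137.452
final: 137.452 1.334

Arc 1: start y=16.530, vy=16.540 → t=4.182, apex=30.488, x_land=43.996, impact vy=-24.445
  bounce: vy ← 0.66·24.445 = 16.134
Arc 2: start y=0.000, vy=16.134 → t=3.293, apex=13.280, x_land=78.634, impact vy=-16.134
  bounce: vy ← 0.66·16.134 = 10.648
Arc 3: start y=0.000, vy=10.648 → t=2.173, apex=5.785, x_land=101.495, impact vy=-10.648
  bounce: vy ← 0.66·10.648 = 7.028
Arc 4: start y=0.000, vy=7.028 → t=1.434, apex=2.520, x_land=116.584, impact vy=-7.028
  bounce: vy ← 0.66·7.028 = 4.638
Arc 5: start y=0.000, vy=4.638 → t=0.947, apex=1.098, x_land=126.542, impact vy=-4.638
  bounce: vy ← 0.66·4.638 = 3.061
Arc 6: start y=0.000, vy=3.061 → t=0.625, apex=0.478, x_land=133.115, impact vy=-3.061
  bounce: vy ← 0.66·3.061 = 2.020
Arc 7: start y=0.000, vy=2.020 → t=0.412, apex=0.208, x_land=137.452, impact vy=-2.020
  bounce: vy ← 0.66·2.020 = 1.334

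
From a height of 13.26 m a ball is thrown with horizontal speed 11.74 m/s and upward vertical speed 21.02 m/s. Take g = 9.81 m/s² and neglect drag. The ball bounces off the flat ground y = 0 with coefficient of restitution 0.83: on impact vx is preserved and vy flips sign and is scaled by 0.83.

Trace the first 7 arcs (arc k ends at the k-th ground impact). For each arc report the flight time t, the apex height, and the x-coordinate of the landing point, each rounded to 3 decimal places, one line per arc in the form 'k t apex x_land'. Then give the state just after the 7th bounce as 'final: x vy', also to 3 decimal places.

Arc 1: start y=13.260, vy=21.020 → t=4.844, apex=35.780, x_land=56.863, impact vy=-26.495
  bounce: vy ← 0.83·26.495 = 21.991
Arc 2: start y=0.000, vy=21.991 → t=4.483, apex=24.649, x_land=109.499, impact vy=-21.991
  bounce: vy ← 0.83·21.991 = 18.253
Arc 3: start y=0.000, vy=18.253 → t=3.721, apex=16.981, x_land=153.186, impact vy=-18.253
  bounce: vy ← 0.83·18.253 = 15.150
Arc 4: start y=0.000, vy=15.150 → t=3.089, apex=11.698, x_land=189.446, impact vy=-15.150
  bounce: vy ← 0.83·15.150 = 12.574
Arc 5: start y=0.000, vy=12.574 → t=2.564, apex=8.059, x_land=219.542, impact vy=-12.574
  bounce: vy ← 0.83·12.574 = 10.437
Arc 6: start y=0.000, vy=10.437 → t=2.128, apex=5.552, x_land=244.522, impact vy=-10.437
  bounce: vy ← 0.83·10.437 = 8.662
Arc 7: start y=0.000, vy=8.662 → t=1.766, apex=3.825, x_land=265.255, impact vy=-8.662
  bounce: vy ← 0.83·8.662 = 7.190

1 4.844 35.780 56.863
2 4.483 24.649 109.499
3 3.721 16.981 153.186
4 3.089 11.698 189.446
5 2.564 8.059 219.542
6 2.128 5.552 244.522
7 1.766 3.825 265.255
final: 265.255 7.190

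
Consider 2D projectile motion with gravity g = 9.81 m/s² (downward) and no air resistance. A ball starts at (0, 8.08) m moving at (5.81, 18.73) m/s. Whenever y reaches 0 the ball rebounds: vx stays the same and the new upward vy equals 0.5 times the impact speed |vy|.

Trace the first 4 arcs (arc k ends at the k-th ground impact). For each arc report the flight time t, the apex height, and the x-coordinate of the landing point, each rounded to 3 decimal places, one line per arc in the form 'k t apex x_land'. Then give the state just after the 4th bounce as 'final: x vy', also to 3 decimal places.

1 4.210 25.960 24.459
2 2.301 6.490 37.826
3 1.150 1.623 44.509
4 0.575 0.406 47.850
final: 47.850 1.411

Arc 1: start y=8.080, vy=18.730 → t=4.210, apex=25.960, x_land=24.459, impact vy=-22.569
  bounce: vy ← 0.5·22.569 = 11.284
Arc 2: start y=0.000, vy=11.284 → t=2.301, apex=6.490, x_land=37.826, impact vy=-11.284
  bounce: vy ← 0.5·11.284 = 5.642
Arc 3: start y=0.000, vy=5.642 → t=1.150, apex=1.623, x_land=44.509, impact vy=-5.642
  bounce: vy ← 0.5·5.642 = 2.821
Arc 4: start y=0.000, vy=2.821 → t=0.575, apex=0.406, x_land=47.850, impact vy=-2.821
  bounce: vy ← 0.5·2.821 = 1.411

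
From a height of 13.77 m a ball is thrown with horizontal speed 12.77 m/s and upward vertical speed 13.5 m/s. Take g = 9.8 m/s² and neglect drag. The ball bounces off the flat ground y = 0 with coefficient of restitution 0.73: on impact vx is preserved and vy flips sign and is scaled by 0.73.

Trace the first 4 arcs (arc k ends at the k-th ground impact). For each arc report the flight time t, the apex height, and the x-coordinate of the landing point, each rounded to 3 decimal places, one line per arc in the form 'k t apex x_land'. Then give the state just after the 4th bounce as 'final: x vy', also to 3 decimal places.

Arc 1: start y=13.770, vy=13.500 → t=3.547, apex=23.068, x_land=45.299, impact vy=-21.264
  bounce: vy ← 0.73·21.264 = 15.522
Arc 2: start y=0.000, vy=15.522 → t=3.168, apex=12.293, x_land=85.753, impact vy=-15.522
  bounce: vy ← 0.73·15.522 = 11.331
Arc 3: start y=0.000, vy=11.331 → t=2.313, apex=6.551, x_land=115.284, impact vy=-11.331
  bounce: vy ← 0.73·11.331 = 8.272
Arc 4: start y=0.000, vy=8.272 → t=1.688, apex=3.491, x_land=136.841, impact vy=-8.272
  bounce: vy ← 0.73·8.272 = 6.038

1 3.547 23.068 45.299
2 3.168 12.293 85.753
3 2.313 6.551 115.284
4 1.688 3.491 136.841
final: 136.841 6.038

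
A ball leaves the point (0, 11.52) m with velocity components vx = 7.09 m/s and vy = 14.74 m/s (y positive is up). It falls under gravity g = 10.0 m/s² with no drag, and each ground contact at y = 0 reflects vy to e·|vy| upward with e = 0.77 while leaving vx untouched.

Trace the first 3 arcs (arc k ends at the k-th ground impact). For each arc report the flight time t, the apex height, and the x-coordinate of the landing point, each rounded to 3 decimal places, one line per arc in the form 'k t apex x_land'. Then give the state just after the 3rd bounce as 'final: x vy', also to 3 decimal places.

1 3.590 22.383 25.452
2 3.258 13.271 48.554
3 2.509 7.868 66.342
final: 66.342 9.659

Arc 1: start y=11.520, vy=14.740 → t=3.590, apex=22.383, x_land=25.452, impact vy=-21.158
  bounce: vy ← 0.77·21.158 = 16.292
Arc 2: start y=0.000, vy=16.292 → t=3.258, apex=13.271, x_land=48.554, impact vy=-16.292
  bounce: vy ← 0.77·16.292 = 12.545
Arc 3: start y=0.000, vy=12.545 → t=2.509, apex=7.868, x_land=66.342, impact vy=-12.545
  bounce: vy ← 0.77·12.545 = 9.659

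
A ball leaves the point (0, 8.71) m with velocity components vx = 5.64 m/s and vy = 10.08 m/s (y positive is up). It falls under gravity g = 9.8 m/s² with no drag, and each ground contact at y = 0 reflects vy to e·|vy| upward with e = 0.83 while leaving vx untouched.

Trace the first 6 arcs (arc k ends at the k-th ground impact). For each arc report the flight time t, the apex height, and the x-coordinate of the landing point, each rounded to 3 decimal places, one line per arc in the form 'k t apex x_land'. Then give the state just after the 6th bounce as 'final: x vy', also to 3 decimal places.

1 2.712 13.894 15.298
2 2.795 9.572 31.064
3 2.320 6.594 44.149
4 1.926 4.543 55.010
5 1.598 3.129 64.024
6 1.327 2.156 71.506
final: 71.506 5.395

Arc 1: start y=8.710, vy=10.080 → t=2.712, apex=13.894, x_land=15.298, impact vy=-16.502
  bounce: vy ← 0.83·16.502 = 13.697
Arc 2: start y=0.000, vy=13.697 → t=2.795, apex=9.572, x_land=31.064, impact vy=-13.697
  bounce: vy ← 0.83·13.697 = 11.368
Arc 3: start y=0.000, vy=11.368 → t=2.320, apex=6.594, x_land=44.149, impact vy=-11.368
  bounce: vy ← 0.83·11.368 = 9.436
Arc 4: start y=0.000, vy=9.436 → t=1.926, apex=4.543, x_land=55.010, impact vy=-9.436
  bounce: vy ← 0.83·9.436 = 7.832
Arc 5: start y=0.000, vy=7.832 → t=1.598, apex=3.129, x_land=64.024, impact vy=-7.832
  bounce: vy ← 0.83·7.832 = 6.500
Arc 6: start y=0.000, vy=6.500 → t=1.327, apex=2.156, x_land=71.506, impact vy=-6.500
  bounce: vy ← 0.83·6.500 = 5.395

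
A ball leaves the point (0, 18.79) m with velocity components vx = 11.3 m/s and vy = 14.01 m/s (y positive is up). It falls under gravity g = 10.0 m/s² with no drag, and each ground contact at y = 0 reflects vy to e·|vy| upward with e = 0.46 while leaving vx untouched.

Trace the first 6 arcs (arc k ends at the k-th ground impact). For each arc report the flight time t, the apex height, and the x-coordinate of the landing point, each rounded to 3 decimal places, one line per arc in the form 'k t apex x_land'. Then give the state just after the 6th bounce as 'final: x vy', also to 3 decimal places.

Arc 1: start y=18.790, vy=14.010 → t=3.793, apex=28.604, x_land=42.859, impact vy=-23.918
  bounce: vy ← 0.46·23.918 = 11.002
Arc 2: start y=0.000, vy=11.002 → t=2.200, apex=6.053, x_land=67.724, impact vy=-11.002
  bounce: vy ← 0.46·11.002 = 5.061
Arc 3: start y=0.000, vy=5.061 → t=1.012, apex=1.281, x_land=79.162, impact vy=-5.061
  bounce: vy ← 0.46·5.061 = 2.328
Arc 4: start y=0.000, vy=2.328 → t=0.466, apex=0.271, x_land=84.424, impact vy=-2.328
  bounce: vy ← 0.46·2.328 = 1.071
Arc 5: start y=0.000, vy=1.071 → t=0.214, apex=0.057, x_land=86.844, impact vy=-1.071
  bounce: vy ← 0.46·1.071 = 0.493
Arc 6: start y=0.000, vy=0.493 → t=0.099, apex=0.012, x_land=87.957, impact vy=-0.493
  bounce: vy ← 0.46·0.493 = 0.227

1 3.793 28.604 42.859
2 2.200 6.053 67.724
3 1.012 1.281 79.162
4 0.466 0.271 84.424
5 0.214 0.057 86.844
6 0.099 0.012 87.957
final: 87.957 0.227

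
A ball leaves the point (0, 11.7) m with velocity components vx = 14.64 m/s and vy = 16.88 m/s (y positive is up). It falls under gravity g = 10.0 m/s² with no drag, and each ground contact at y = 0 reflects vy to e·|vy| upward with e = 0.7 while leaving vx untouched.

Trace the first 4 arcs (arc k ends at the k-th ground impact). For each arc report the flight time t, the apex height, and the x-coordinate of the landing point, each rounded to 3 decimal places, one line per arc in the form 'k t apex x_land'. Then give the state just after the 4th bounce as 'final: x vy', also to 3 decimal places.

1 3.966 25.947 58.062
2 3.189 12.714 104.753
3 2.232 6.230 137.436
4 1.563 3.053 160.314
final: 160.314 5.470

Arc 1: start y=11.700, vy=16.880 → t=3.966, apex=25.947, x_land=58.062, impact vy=-22.780
  bounce: vy ← 0.7·22.780 = 15.946
Arc 2: start y=0.000, vy=15.946 → t=3.189, apex=12.714, x_land=104.753, impact vy=-15.946
  bounce: vy ← 0.7·15.946 = 11.162
Arc 3: start y=0.000, vy=11.162 → t=2.232, apex=6.230, x_land=137.436, impact vy=-11.162
  bounce: vy ← 0.7·11.162 = 7.814
Arc 4: start y=0.000, vy=7.814 → t=1.563, apex=3.053, x_land=160.314, impact vy=-7.814
  bounce: vy ← 0.7·7.814 = 5.470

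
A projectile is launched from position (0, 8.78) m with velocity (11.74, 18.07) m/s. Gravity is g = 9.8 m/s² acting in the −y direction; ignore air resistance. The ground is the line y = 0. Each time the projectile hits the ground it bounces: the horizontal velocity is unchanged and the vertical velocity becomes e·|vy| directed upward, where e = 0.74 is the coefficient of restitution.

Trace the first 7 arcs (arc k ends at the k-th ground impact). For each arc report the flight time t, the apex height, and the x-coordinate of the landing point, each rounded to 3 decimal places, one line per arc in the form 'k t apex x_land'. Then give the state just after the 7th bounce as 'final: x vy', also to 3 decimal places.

Arc 1: start y=8.780, vy=18.070 → t=4.122, apex=25.439, x_land=48.397, impact vy=-22.330
  bounce: vy ← 0.74·22.330 = 16.524
Arc 2: start y=0.000, vy=16.524 → t=3.372, apex=13.931, x_land=87.987, impact vy=-16.524
  bounce: vy ← 0.74·16.524 = 12.228
Arc 3: start y=0.000, vy=12.228 → t=2.495, apex=7.628, x_land=117.284, impact vy=-12.228
  bounce: vy ← 0.74·12.228 = 9.049
Arc 4: start y=0.000, vy=9.049 → t=1.847, apex=4.177, x_land=138.963, impact vy=-9.049
  bounce: vy ← 0.74·9.049 = 6.696
Arc 5: start y=0.000, vy=6.696 → t=1.367, apex=2.288, x_land=155.006, impact vy=-6.696
  bounce: vy ← 0.74·6.696 = 4.955
Arc 6: start y=0.000, vy=4.955 → t=1.011, apex=1.253, x_land=166.878, impact vy=-4.955
  bounce: vy ← 0.74·4.955 = 3.667
Arc 7: start y=0.000, vy=3.667 → t=0.748, apex=0.686, x_land=175.663, impact vy=-3.667
  bounce: vy ← 0.74·3.667 = 2.713

1 4.122 25.439 48.397
2 3.372 13.931 87.987
3 2.495 7.628 117.284
4 1.847 4.177 138.963
5 1.367 2.288 155.006
6 1.011 1.253 166.878
7 0.748 0.686 175.663
final: 175.663 2.713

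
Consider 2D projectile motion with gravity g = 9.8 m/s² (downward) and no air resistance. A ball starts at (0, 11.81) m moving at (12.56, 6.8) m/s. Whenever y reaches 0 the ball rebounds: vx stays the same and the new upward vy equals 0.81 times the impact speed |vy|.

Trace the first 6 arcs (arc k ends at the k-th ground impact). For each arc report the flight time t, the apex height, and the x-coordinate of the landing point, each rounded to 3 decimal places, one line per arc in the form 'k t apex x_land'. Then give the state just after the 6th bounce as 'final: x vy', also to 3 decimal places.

1 2.394 14.169 30.073
2 2.755 9.296 64.674
3 2.231 6.099 92.700
4 1.807 4.002 115.401
5 1.464 2.626 133.789
6 1.186 1.723 148.683
final: 148.683 4.707

Arc 1: start y=11.810, vy=6.800 → t=2.394, apex=14.169, x_land=30.073, impact vy=-16.665
  bounce: vy ← 0.81·16.665 = 13.498
Arc 2: start y=0.000, vy=13.498 → t=2.755, apex=9.296, x_land=64.674, impact vy=-13.498
  bounce: vy ← 0.81·13.498 = 10.934
Arc 3: start y=0.000, vy=10.934 → t=2.231, apex=6.099, x_land=92.700, impact vy=-10.934
  bounce: vy ← 0.81·10.934 = 8.856
Arc 4: start y=0.000, vy=8.856 → t=1.807, apex=4.002, x_land=115.401, impact vy=-8.856
  bounce: vy ← 0.81·8.856 = 7.174
Arc 5: start y=0.000, vy=7.174 → t=1.464, apex=2.626, x_land=133.789, impact vy=-7.174
  bounce: vy ← 0.81·7.174 = 5.811
Arc 6: start y=0.000, vy=5.811 → t=1.186, apex=1.723, x_land=148.683, impact vy=-5.811
  bounce: vy ← 0.81·5.811 = 4.707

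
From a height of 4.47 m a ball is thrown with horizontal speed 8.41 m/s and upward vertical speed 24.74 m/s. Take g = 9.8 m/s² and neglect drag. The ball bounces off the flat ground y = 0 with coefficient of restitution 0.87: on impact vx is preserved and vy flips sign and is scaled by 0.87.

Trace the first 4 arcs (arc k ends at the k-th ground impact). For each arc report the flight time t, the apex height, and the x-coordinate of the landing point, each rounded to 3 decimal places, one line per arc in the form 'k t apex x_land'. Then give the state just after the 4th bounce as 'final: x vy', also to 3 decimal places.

1 5.224 35.698 43.931
2 4.696 27.020 83.428
3 4.086 20.451 117.791
4 3.555 15.480 147.686
final: 147.686 15.154

Arc 1: start y=4.470, vy=24.740 → t=5.224, apex=35.698, x_land=43.931, impact vy=-26.451
  bounce: vy ← 0.87·26.451 = 23.013
Arc 2: start y=0.000, vy=23.013 → t=4.696, apex=27.020, x_land=83.428, impact vy=-23.013
  bounce: vy ← 0.87·23.013 = 20.021
Arc 3: start y=0.000, vy=20.021 → t=4.086, apex=20.451, x_land=117.791, impact vy=-20.021
  bounce: vy ← 0.87·20.021 = 17.418
Arc 4: start y=0.000, vy=17.418 → t=3.555, apex=15.480, x_land=147.686, impact vy=-17.418
  bounce: vy ← 0.87·17.418 = 15.154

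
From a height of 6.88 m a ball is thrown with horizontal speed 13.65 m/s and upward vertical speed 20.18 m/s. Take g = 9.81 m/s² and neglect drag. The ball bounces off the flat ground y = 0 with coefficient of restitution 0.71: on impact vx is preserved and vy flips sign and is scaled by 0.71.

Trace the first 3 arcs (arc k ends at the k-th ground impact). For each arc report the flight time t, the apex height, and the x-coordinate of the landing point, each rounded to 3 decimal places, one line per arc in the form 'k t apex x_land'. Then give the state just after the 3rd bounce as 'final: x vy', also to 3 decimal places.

Arc 1: start y=6.880, vy=20.180 → t=4.431, apex=27.636, x_land=60.480, impact vy=-23.286
  bounce: vy ← 0.71·23.286 = 16.533
Arc 2: start y=0.000, vy=16.533 → t=3.371, apex=13.931, x_land=106.488, impact vy=-16.533
  bounce: vy ← 0.71·16.533 = 11.738
Arc 3: start y=0.000, vy=11.738 → t=2.393, apex=7.023, x_land=139.154, impact vy=-11.738
  bounce: vy ← 0.71·11.738 = 8.334

1 4.431 27.636 60.480
2 3.371 13.931 106.488
3 2.393 7.023 139.154
final: 139.154 8.334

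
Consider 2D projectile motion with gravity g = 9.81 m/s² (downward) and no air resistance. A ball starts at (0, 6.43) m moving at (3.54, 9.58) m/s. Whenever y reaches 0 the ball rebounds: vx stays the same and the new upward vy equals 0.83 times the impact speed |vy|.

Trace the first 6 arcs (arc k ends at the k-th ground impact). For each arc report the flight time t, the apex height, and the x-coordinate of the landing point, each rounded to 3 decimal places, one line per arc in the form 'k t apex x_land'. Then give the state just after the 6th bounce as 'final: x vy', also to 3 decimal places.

Arc 1: start y=6.430, vy=9.580 → t=2.481, apex=11.108, x_land=8.784, impact vy=-14.763
  bounce: vy ← 0.83·14.763 = 12.253
Arc 2: start y=0.000, vy=12.253 → t=2.498, apex=7.652, x_land=17.627, impact vy=-12.253
  bounce: vy ← 0.83·12.253 = 10.170
Arc 3: start y=0.000, vy=10.170 → t=2.073, apex=5.272, x_land=24.967, impact vy=-10.170
  bounce: vy ← 0.83·10.170 = 8.441
Arc 4: start y=0.000, vy=8.441 → t=1.721, apex=3.632, x_land=31.059, impact vy=-8.441
  bounce: vy ← 0.83·8.441 = 7.006
Arc 5: start y=0.000, vy=7.006 → t=1.428, apex=2.502, x_land=36.115, impact vy=-7.006
  bounce: vy ← 0.83·7.006 = 5.815
Arc 6: start y=0.000, vy=5.815 → t=1.186, apex=1.723, x_land=40.312, impact vy=-5.815
  bounce: vy ← 0.83·5.815 = 4.826

1 2.481 11.108 8.784
2 2.498 7.652 17.627
3 2.073 5.272 24.967
4 1.721 3.632 31.059
5 1.428 2.502 36.115
6 1.186 1.723 40.312
final: 40.312 4.826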